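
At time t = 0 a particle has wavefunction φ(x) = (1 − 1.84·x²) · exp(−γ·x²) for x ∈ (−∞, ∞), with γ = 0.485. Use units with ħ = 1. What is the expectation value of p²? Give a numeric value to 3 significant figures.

p² φ = −ħ² d²φ/dx²; ⟨p²⟩ = −ħ² ∫ φ*·φ'' dx / ∫|φ|² dx.
Expand each integrand as polynomial × e^(−2γx²) and use ∫x^(2j)·e^(−2γx²) dx = (2j−1)!!/(4γ)^j · √(π/(2γ)), odd powers → 0; here √(π/(2γ)) = 1.7997. Differentiate with the product rule, d/dx e^(−γx²) = −2γx·e^(−γx²).
State is unnormalized: ∫|φ|² dx = 3.2426, and ∫φ*·(−ħ² φ'') dx = 8.0247, so ⟨p²⟩ = 8.0247 / 3.2426.
⟨p²⟩ = 2.4748.

2.47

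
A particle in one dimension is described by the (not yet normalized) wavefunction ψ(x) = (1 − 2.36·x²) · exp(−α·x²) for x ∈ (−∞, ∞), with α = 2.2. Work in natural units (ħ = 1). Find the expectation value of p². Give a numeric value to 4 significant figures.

6.605

p² ψ = −ħ² d²ψ/dx²; ⟨p²⟩ = −ħ² ∫ ψ*·ψ'' dx / ∫|ψ|² dx.
Expand each integrand as polynomial × e^(−2αx²) and use ∫x^(2j)·e^(−2αx²) dx = (2j−1)!!/(4α)^j · √(π/(2α)), odd powers → 0; here √(π/(2α)) = 0.84498. Differentiate with the product rule, d/dx e^(−αx²) = −2αx·e^(−αx²).
State is unnormalized: ∫|ψ|² dx = 0.57408, and ∫ψ*·(−ħ² ψ'') dx = 3.7919, so ⟨p²⟩ = 3.7919 / 0.57408.
⟨p²⟩ = 6.6052.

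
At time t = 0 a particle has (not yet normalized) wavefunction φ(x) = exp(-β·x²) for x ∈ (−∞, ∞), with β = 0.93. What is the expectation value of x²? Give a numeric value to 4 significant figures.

⟨x²⟩ = ∫ x²·|φ|² dx / ∫|φ|² dx (integrals over the domain).
Gaussian moments: ∫x^(2j)·e^(−2βx²) dx = (2j−1)!!/(4β)^j · √(π/(2β)), odd powers integrate to 0; here √(π/(2β)) = 1.2996.
State is unnormalized: ∫|φ|² dx = 1.2996, and ∫φ*·x²·φ dx = 0.34936, so ⟨x²⟩ = 0.34936 / 1.2996.
⟨x²⟩ = 0.26882.

0.2688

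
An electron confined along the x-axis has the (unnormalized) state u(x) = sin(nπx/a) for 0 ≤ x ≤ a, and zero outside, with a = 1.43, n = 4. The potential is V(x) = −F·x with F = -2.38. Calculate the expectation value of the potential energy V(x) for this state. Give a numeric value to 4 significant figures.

⟨V⟩ = ∫ V(x)·|u|² dx / ∫|u|² dx.
With sin²θ = (1 − cos2θ)/2 on 0 ≤ x ≤ a: ∫sin²(nπx/a) dx = a/2, ∫x·sin²(nπx/a) dx = a²/4, ∫x²·sin²(nπx/a) dx = a³·(1/6 − 1/(4n²π²)); higher powers xᵏ the same way, integrating xᵏ·cos(2nπx/a) by parts.
State is unnormalized: ∫|u|² dx = 0.71500, and ∫u*·V(x)·u dx = 1.2167, so ⟨V⟩ = 1.2167 / 0.71500.
⟨V⟩ = 1.7017.

1.702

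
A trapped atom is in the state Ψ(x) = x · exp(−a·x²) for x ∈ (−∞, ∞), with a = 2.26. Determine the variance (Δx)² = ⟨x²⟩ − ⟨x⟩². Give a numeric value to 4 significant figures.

0.3319

Compute ⟨x⟩ and ⟨x²⟩ separately, then (Δx)² = ⟨x²⟩ − ⟨x⟩².
Expand each integrand as polynomial × e^(−2ax²) and use ∫x^(2j)·e^(−2ax²) dx = (2j−1)!!/(4a)^j · √(π/(2a)), odd powers → 0; here √(π/(2a)) = 0.83369.
Normalization: ∫|Ψ|² dx = 0.092223.
⟨x⟩ = 0.0000 and ⟨x²⟩ = 0.33186.
(Δx)² = 0.33186 − (0.0000)² = 0.33186.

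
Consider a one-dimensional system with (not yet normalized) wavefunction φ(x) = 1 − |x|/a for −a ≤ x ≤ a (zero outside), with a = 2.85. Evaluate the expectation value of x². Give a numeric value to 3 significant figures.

⟨x²⟩ = ∫ x²·|φ|² dx / ∫|φ|² dx (integrals over the domain).
φ is even, so ∫ over [−a, a] = 2∫₀ᵃ with φ = 1 − x/a there: ∫₀ᵃ (1 − x/a)² dx = a/3, ∫₀ᵃ x²(1 − x/a)² dx = a³/30, ∫₀ᵃ x⁴(1 − x/a)² dx = a⁵/105.
State is unnormalized: ∫|φ|² dx = 1.9000, and ∫φ*·x²·φ dx = 1.5433, so ⟨x²⟩ = 1.5433 / 1.9000.
⟨x²⟩ = 0.81225.

0.812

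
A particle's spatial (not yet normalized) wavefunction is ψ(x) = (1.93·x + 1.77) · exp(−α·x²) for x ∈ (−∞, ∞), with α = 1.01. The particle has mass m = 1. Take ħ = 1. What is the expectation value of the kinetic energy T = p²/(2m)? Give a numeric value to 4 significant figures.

T = −(ħ²/2m) d²/dx², so ⟨T⟩ = −(ħ²/2m) ∫ ψ*·ψ'' dx / ∫|ψ|² dx; with m = 1.
Expand each integrand as polynomial × e^(−2αx²) and use ∫x^(2j)·e^(−2αx²) dx = (2j−1)!!/(4α)^j · √(π/(2α)), odd powers → 0; here √(π/(2α)) = 1.2471. Differentiate with the product rule, d/dx e^(−αx²) = −2αx·e^(−αx²).
State is unnormalized: ∫|ψ|² dx = 5.0568, and ∫ψ*·(−ħ²/2m · ψ'') dx = 3.7150, so ⟨T⟩ = 3.7150 / 5.0568.
⟨T⟩ = 0.73465.

0.7347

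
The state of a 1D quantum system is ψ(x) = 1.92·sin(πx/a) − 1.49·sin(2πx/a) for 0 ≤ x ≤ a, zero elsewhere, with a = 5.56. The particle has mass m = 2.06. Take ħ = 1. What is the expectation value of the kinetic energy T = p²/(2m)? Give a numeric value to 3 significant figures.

T = −(ħ²/2m) d²/dx², so ⟨T⟩ = −(ħ²/2m) ∫ ψ*·ψ'' dx / ∫|ψ|² dx; with m = 2.06.
d²/dx² sin(jπx/a) = −(jπ/a)²·sin(jπx/a); on 0 ≤ x ≤ a, ∫sin²(jπx/a) dx = a/2 and ∫sin(jπx/a)·sin(lπx/a) dx = 0 for j ≠ l, so only diagonal terms survive in ∫|ψ|² and ∫ψ·ψ″; ∫ψ·ψ′ dx = [ψ²/2] between the walls = 0.
State is unnormalized: ∫|ψ|² dx = 16.420, and ∫ψ*·(−ħ²/2m · ψ'') dx = 2.7072, so ⟨T⟩ = 2.7072 / 16.420.
⟨T⟩ = 0.16487.

0.165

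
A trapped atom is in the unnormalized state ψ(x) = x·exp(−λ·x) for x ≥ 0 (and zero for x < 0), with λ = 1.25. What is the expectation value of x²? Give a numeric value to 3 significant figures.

1.92

⟨x²⟩ = ∫ x²·|ψ|² dx / ∫|ψ|² dx (integrals over the domain).
Every integrand reduces to terms xʲ·e^(−2λx) on [0, ∞); use ∫₀^∞ xʲ·e^(−2λx) dx = j!/(2λ)^(j+1).
State is unnormalized: ∫|ψ|² dx = 0.12800, and ∫ψ*·x²·ψ dx = 0.24576, so ⟨x²⟩ = 0.24576 / 0.12800.
⟨x²⟩ = 1.9200.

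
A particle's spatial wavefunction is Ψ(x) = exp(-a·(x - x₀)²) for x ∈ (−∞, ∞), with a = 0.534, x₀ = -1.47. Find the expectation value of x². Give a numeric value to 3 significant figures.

2.63

⟨x²⟩ = ∫ x²·|Ψ|² dx / ∫|Ψ|² dx (integrals over the domain).
Gaussian moments (u = x − x₀): ∫u^(2j)·e^(−2au²) du = (2j−1)!!/(4a)^j · √(π/(2a)), odd powers integrate to 0; here √(π/(2a)) = 1.7151.
State is unnormalized: ∫|Ψ|² dx = 1.7151, and ∫Ψ*·x²·Ψ dx = 4.5091, so ⟨x²⟩ = 4.5091 / 1.7151.
⟨x²⟩ = 2.6291.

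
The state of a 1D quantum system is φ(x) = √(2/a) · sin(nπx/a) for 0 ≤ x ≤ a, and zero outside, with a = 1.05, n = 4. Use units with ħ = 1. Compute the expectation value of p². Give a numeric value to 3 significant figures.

143.

p² φ = −ħ² d²φ/dx²; ⟨p²⟩ = −ħ² ∫ φ*·φ'' dx.
d/dx sin(nπx/a) = (nπ/a)·cos(nπx/a) and d²/dx² sin(nπx/a) = −(nπ/a)²·sin(nπx/a); on 0 ≤ x ≤ a, ∫sin²(nπx/a) dx = a/2 and ∫sin(nπx/a)·cos(nπx/a) dx = 0.
⟨p²⟩ = 143.23.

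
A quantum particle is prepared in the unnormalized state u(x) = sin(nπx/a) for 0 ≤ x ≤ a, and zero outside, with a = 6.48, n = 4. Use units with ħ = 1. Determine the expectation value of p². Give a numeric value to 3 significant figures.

3.76

p² u = −ħ² d²u/dx²; ⟨p²⟩ = −ħ² ∫ u*·u'' dx / ∫|u|² dx.
d/dx sin(nπx/a) = (nπ/a)·cos(nπx/a) and d²/dx² sin(nπx/a) = −(nπ/a)²·sin(nπx/a); on 0 ≤ x ≤ a, ∫sin²(nπx/a) dx = a/2 and ∫sin(nπx/a)·cos(nπx/a) dx = 0.
State is unnormalized: ∫|u|² dx = 3.2400, and ∫u*·(−ħ² u'') dx = 12.185, so ⟨p²⟩ = 12.185 / 3.2400.
⟨p²⟩ = 3.7607.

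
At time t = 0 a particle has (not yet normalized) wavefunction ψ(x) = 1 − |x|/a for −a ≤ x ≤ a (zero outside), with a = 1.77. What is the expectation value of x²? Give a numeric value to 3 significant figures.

0.313

⟨x²⟩ = ∫ x²·|ψ|² dx / ∫|ψ|² dx (integrals over the domain).
ψ is even, so ∫ over [−a, a] = 2∫₀ᵃ with ψ = 1 − x/a there: ∫₀ᵃ (1 − x/a)² dx = a/3, ∫₀ᵃ x²(1 − x/a)² dx = a³/30, ∫₀ᵃ x⁴(1 − x/a)² dx = a⁵/105.
State is unnormalized: ∫|ψ|² dx = 1.1800, and ∫ψ*·x²·ψ dx = 0.36968, so ⟨x²⟩ = 0.36968 / 1.1800.
⟨x²⟩ = 0.31329.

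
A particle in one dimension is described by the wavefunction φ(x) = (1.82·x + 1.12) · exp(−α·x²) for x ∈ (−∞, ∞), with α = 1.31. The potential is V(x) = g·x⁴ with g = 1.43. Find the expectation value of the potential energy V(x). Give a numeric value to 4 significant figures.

0.3657

⟨V⟩ = ∫ V(x)·|φ|² dx / ∫|φ|² dx.
Expand each integrand as polynomial × e^(−2αx²) and use ∫x^(2j)·e^(−2αx²) dx = (2j−1)!!/(4α)^j · √(π/(2α)), odd powers → 0; here √(π/(2α)) = 1.0950.
State is unnormalized: ∫|φ|² dx = 2.0658, and ∫φ*·V(x)·φ dx = 0.75537, so ⟨V⟩ = 0.75537 / 2.0658.
⟨V⟩ = 0.36565.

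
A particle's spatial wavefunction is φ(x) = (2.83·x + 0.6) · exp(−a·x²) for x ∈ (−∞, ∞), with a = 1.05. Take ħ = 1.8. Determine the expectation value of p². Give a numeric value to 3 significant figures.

p² φ = −ħ² d²φ/dx²; ⟨p²⟩ = −ħ² ∫ φ*·φ'' dx / ∫|φ|² dx.
Expand each integrand as polynomial × e^(−2ax²) and use ∫x^(2j)·e^(−2ax²) dx = (2j−1)!!/(4a)^j · √(π/(2a)), odd powers → 0; here √(π/(2a)) = 1.2231. Differentiate with the product rule, d/dx e^(−ax²) = −2ax·e^(−ax²).
State is unnormalized: ∫|φ|² dx = 2.7726, and ∫φ*·(−ħ² φ'') dx = 25.302, so ⟨p²⟩ = 25.302 / 2.7726.
⟨p²⟩ = 9.1255.

9.13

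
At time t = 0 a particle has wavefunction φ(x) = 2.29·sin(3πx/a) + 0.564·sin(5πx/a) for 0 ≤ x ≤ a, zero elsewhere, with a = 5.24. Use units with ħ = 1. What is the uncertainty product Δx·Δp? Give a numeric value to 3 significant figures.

Δx = √(⟨x²⟩−⟨x⟩²), Δp = √(⟨p²⟩−⟨p⟩²).
On 0 ≤ x ≤ a (j ≠ l): ∫sin²(jπx/a) dx = a/2, ∫sin(jπx/a)·sin(lπx/a) dx = 0; diagonal moments ∫x·sin²(jπx/a) dx = a²/4, ∫x²·sin²(jπx/a) dx = a³·(1/6 − 1/(4j²π²)); cross terms ∫x·sin(jπx/a)·sin(lπx/a) dx = 0 for j + l even and −4jla²/(π²(j² − l²)²) for j + l odd, ∫x²·sin(jπx/a)·sin(lπx/a) dx = (−1)^(j+l)·4jla³/(π²(j² − l²)²); higher powers the same way via product-to-sum and parts. d²/dx² sin(jπx/a) = −(jπ/a)²·sin(jπx/a); on 0 ≤ x ≤ a, ∫sin²(jπx/a) dx = a/2 and ∫sin(jπx/a)·sin(lπx/a) dx = 0 for j ≠ l, so only diagonal terms survive in ∫|φ|² and ∫φ·φ″; ∫φ·φ′ dx = [φ²/2] between the walls = 0.
Normalization: ∫|φ|² dx = 14.573.
⟨x⟩ = 2.6200, ⟨x²⟩ = 9.6093 ⇒ Δx = 1.6568.
⟨p⟩ = 0.0000, ⟨p²⟩ = 3.5639 ⇒ Δp = 1.8878.
Δx·Δp = 3.1277.

3.13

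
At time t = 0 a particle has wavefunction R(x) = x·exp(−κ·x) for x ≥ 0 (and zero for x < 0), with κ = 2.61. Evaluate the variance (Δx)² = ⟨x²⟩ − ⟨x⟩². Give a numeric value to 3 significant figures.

Compute ⟨x⟩ and ⟨x²⟩ separately, then (Δx)² = ⟨x²⟩ − ⟨x⟩².
Every integrand reduces to terms xʲ·e^(−2κx) on [0, ∞); use ∫₀^∞ xʲ·e^(−2κx) dx = j!/(2κ)^(j+1).
Normalization: ∫|R|² dx = 0.014061.
⟨x⟩ = 0.57471 and ⟨x²⟩ = 0.44039.
(Δx)² = 0.44039 − (0.57471)² = 0.11010.

0.110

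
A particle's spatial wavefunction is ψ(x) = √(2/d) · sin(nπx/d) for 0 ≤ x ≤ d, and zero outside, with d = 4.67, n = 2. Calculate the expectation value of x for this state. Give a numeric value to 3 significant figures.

⟨x⟩ = ∫ x·|ψ|² dx (integrals over the domain).
With sin²θ = (1 − cos2θ)/2 on 0 ≤ x ≤ d: ∫sin²(nπx/d) dx = d/2, ∫x·sin²(nπx/d) dx = d²/4, ∫x²·sin²(nπx/d) dx = d³·(1/6 − 1/(4n²π²)); higher powers xᵏ the same way, integrating xᵏ·cos(2nπx/d) by parts.
⟨x⟩ = 2.3350.

2.34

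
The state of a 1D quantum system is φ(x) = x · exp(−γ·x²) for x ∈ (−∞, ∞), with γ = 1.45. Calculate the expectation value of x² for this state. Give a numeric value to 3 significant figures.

⟨x²⟩ = ∫ x²·|φ|² dx / ∫|φ|² dx (integrals over the domain).
Expand each integrand as polynomial × e^(−2γx²) and use ∫x^(2j)·e^(−2γx²) dx = (2j−1)!!/(4γ)^j · √(π/(2γ)), odd powers → 0; here √(π/(2γ)) = 1.0408.
State is unnormalized: ∫|φ|² dx = 0.17945, and ∫φ*·x²·φ dx = 0.092820, so ⟨x²⟩ = 0.092820 / 0.17945.
⟨x²⟩ = 0.51724.

0.517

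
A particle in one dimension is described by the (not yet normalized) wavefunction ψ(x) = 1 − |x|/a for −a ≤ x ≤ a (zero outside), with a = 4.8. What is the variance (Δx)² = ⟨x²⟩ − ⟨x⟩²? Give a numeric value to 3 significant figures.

Compute ⟨x⟩ and ⟨x²⟩ separately, then (Δx)² = ⟨x²⟩ − ⟨x⟩².
ψ is even, so ∫ over [−a, a] = 2∫₀ᵃ with ψ = 1 − x/a there: ∫₀ᵃ (1 − x/a)² dx = a/3, ∫₀ᵃ x²(1 − x/a)² dx = a³/30, ∫₀ᵃ x⁴(1 − x/a)² dx = a⁵/105.
Normalization: ∫|ψ|² dx = 3.2000.
⟨x⟩ = 0.0000 and ⟨x²⟩ = 2.3040.
(Δx)² = 2.3040 − (0.0000)² = 2.3040.

2.30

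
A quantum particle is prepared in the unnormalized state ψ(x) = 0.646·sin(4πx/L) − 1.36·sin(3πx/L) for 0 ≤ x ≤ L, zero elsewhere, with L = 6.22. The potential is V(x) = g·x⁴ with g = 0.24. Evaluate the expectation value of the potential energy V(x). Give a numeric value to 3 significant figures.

110.

⟨V⟩ = ∫ V(x)·|ψ|² dx / ∫|ψ|² dx.
On 0 ≤ x ≤ L (j ≠ l): ∫sin²(jπx/L) dx = L/2, ∫sin(jπx/L)·sin(lπx/L) dx = 0; diagonal moments ∫x·sin²(jπx/L) dx = L²/4, ∫x²·sin²(jπx/L) dx = L³·(1/6 − 1/(4j²π²)); cross terms ∫x·sin(jπx/L)·sin(lπx/L) dx = 0 for j + l even and −4jlL²/(π²(j² − l²)²) for j + l odd, ∫x²·sin(jπx/L)·sin(lπx/L) dx = (−1)^(j+l)·4jlL³/(π²(j² − l²)²); higher powers the same way via product-to-sum and parts.
State is unnormalized: ∫|ψ|² dx = 7.0501, and ∫ψ*·V(x)·ψ dx = 776.63, so ⟨V⟩ = 776.63 / 7.0501.
⟨V⟩ = 110.16.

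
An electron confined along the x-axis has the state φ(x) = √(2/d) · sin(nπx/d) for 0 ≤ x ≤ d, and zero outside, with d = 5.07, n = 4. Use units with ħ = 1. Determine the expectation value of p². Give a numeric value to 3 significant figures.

p² φ = −ħ² d²φ/dx²; ⟨p²⟩ = −ħ² ∫ φ*·φ'' dx.
d/dx sin(nπx/d) = (nπ/d)·cos(nπx/d) and d²/dx² sin(nπx/d) = −(nπ/d)²·sin(nπx/d); on 0 ≤ x ≤ d, ∫sin²(nπx/d) dx = d/2 and ∫sin(nπx/d)·cos(nπx/d) dx = 0.
⟨p²⟩ = 6.1433.

6.14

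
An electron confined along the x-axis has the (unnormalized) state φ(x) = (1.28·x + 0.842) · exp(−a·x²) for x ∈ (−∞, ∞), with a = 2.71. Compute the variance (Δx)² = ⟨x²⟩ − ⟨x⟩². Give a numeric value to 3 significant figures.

0.0712

Compute ⟨x⟩ and ⟨x²⟩ separately, then (Δx)² = ⟨x²⟩ − ⟨x⟩².
Expand each integrand as polynomial × e^(−2ax²) and use ∫x^(2j)·e^(−2ax²) dx = (2j−1)!!/(4a)^j · √(π/(2a)), odd powers → 0; here √(π/(2a)) = 0.76133.
Normalization: ∫|φ|² dx = 0.65483.
⟨x⟩ = 0.23119 and ⟨x²⟩ = 0.12467.
(Δx)² = 0.12467 − (0.23119)² = 0.071224.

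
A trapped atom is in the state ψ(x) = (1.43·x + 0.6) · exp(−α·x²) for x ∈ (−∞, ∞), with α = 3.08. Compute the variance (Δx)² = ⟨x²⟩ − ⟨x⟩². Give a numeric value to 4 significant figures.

Compute ⟨x⟩ and ⟨x²⟩ separately, then (Δx)² = ⟨x²⟩ − ⟨x⟩².
Expand each integrand as polynomial × e^(−2αx²) and use ∫x^(2j)·e^(−2αx²) dx = (2j−1)!!/(4α)^j · √(π/(2α)), odd powers → 0; here √(π/(2α)) = 0.71414.
Normalization: ∫|ψ|² dx = 0.37563.
⟨x⟩ = 0.26481 and ⟨x²⟩ = 0.13240.
(Δx)² = 0.13240 − (0.26481)² = 0.062272.

0.06227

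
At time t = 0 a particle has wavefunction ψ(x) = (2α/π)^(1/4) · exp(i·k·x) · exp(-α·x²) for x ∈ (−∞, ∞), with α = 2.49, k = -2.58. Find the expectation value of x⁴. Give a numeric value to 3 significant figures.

0.0302

⟨x⁴⟩ = ∫ x⁴·|ψ|² dx (integrals over the domain).
Gaussian moments: ∫x^(2j)·e^(−2αx²) dx = (2j−1)!!/(4α)^j · √(π/(2α)), odd powers integrate to 0; here √(π/(2α)) = 0.79426.
⟨x⁴⟩ = 0.030241.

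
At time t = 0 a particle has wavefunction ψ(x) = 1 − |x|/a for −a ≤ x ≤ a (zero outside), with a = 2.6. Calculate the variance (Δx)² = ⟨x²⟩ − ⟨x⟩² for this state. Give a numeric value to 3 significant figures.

0.676

Compute ⟨x⟩ and ⟨x²⟩ separately, then (Δx)² = ⟨x²⟩ − ⟨x⟩².
ψ is even, so ∫ over [−a, a] = 2∫₀ᵃ with ψ = 1 − x/a there: ∫₀ᵃ (1 − x/a)² dx = a/3, ∫₀ᵃ x²(1 − x/a)² dx = a³/30, ∫₀ᵃ x⁴(1 − x/a)² dx = a⁵/105.
Normalization: ∫|ψ|² dx = 1.7333.
⟨x⟩ = 0.0000 and ⟨x²⟩ = 0.67600.
(Δx)² = 0.67600 − (0.0000)² = 0.67600.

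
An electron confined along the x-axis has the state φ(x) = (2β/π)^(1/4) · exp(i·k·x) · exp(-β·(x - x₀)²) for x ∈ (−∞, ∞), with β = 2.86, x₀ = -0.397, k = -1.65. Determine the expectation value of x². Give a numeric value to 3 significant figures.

⟨x²⟩ = ∫ x²·|φ|² dx (integrals over the domain).
Gaussian moments (u = x − x₀): ∫u^(2j)·e^(−2βu²) du = (2j−1)!!/(4β)^j · √(π/(2β)), odd powers integrate to 0; here √(π/(2β)) = 0.74110.
⟨x²⟩ = 0.24502.

0.245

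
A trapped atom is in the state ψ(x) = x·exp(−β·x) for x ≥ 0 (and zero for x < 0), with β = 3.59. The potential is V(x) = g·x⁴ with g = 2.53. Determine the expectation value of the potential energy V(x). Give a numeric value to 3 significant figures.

⟨V⟩ = ∫ V(x)·|ψ|² dx / ∫|ψ|² dx.
Every integrand reduces to terms xʲ·e^(−2βx) on [0, ∞); use ∫₀^∞ xʲ·e^(−2βx) dx = j!/(2β)^(j+1).
State is unnormalized: ∫|ψ|² dx = 0.0054033, and ∫ψ*·V(x)·ψ dx = 0.0018517, so ⟨V⟩ = 0.0018517 / 0.0054033.
⟨V⟩ = 0.34271.

0.343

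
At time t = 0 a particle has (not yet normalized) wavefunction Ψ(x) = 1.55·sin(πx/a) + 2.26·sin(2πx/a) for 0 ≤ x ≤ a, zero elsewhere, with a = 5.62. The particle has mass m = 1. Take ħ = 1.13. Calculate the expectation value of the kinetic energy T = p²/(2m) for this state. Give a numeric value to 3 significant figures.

T = −(ħ²/2m) d²/dx², so ⟨T⟩ = −(ħ²/2m) ∫ Ψ*·Ψ'' dx / ∫|Ψ|² dx; with m = 1.
d²/dx² sin(jπx/a) = −(jπ/a)²·sin(jπx/a); on 0 ≤ x ≤ a, ∫sin²(jπx/a) dx = a/2 and ∫sin(jπx/a)·sin(lπx/a) dx = 0 for j ≠ l, so only diagonal terms survive in ∫|Ψ|² and ∫Ψ·Ψ″; ∫Ψ·Ψ′ dx = [Ψ²/2] between the walls = 0.
State is unnormalized: ∫|Ψ|² dx = 21.103, and ∫Ψ*·(−ħ²/2m · Ψ'') dx = 12.800, so ⟨T⟩ = 12.800 / 21.103.
⟨T⟩ = 0.60655.

0.607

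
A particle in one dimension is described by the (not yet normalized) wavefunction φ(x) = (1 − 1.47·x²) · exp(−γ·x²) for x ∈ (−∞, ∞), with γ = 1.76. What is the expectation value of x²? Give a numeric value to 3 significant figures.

⟨x²⟩ = ∫ x²·|φ|² dx / ∫|φ|² dx (integrals over the domain).
Expand each integrand as polynomial × e^(−2γx²) and use ∫x^(2j)·e^(−2γx²) dx = (2j−1)!!/(4γ)^j · √(π/(2γ)), odd powers → 0; here √(π/(2γ)) = 0.94472.
State is unnormalized: ∫|φ|² dx = 0.67376, and ∫φ*·x²·φ dx = 0.053833, so ⟨x²⟩ = 0.053833 / 0.67376.
⟨x²⟩ = 0.079900.

0.0799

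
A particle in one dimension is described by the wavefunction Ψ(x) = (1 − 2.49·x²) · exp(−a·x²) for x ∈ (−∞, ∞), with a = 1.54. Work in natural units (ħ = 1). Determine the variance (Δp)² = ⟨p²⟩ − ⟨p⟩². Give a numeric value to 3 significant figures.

6.67

Compute ⟨p⟩ and ⟨p²⟩ separately; (Δp)² = ⟨p²⟩ − ⟨p⟩².
Expand each integrand as polynomial × e^(−2ax²) and use ∫x^(2j)·e^(−2ax²) dx = (2j−1)!!/(4a)^j · √(π/(2a)), odd powers → 0; here √(π/(2a)) = 1.0099. Differentiate with the product rule, d/dx e^(−ax²) = −2ax·e^(−ax²).
Normalization: ∫|Ψ|² dx = 0.68852.
⟨p⟩ = 0.0000 and ⟨p²⟩ = 6.6688.
(Δp)² = 6.6688 − (0.0000)² = 6.6688.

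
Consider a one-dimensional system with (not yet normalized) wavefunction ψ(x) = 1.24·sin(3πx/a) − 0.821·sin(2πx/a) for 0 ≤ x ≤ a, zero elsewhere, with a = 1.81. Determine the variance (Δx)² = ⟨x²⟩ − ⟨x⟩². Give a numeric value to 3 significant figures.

0.142

Compute ⟨x⟩ and ⟨x²⟩ separately, then (Δx)² = ⟨x²⟩ − ⟨x⟩².
On 0 ≤ x ≤ a (j ≠ l): ∫sin²(jπx/a) dx = a/2, ∫sin(jπx/a)·sin(lπx/a) dx = 0; diagonal moments ∫x·sin²(jπx/a) dx = a²/4, ∫x²·sin²(jπx/a) dx = a³·(1/6 − 1/(4j²π²)); cross terms ∫x·sin(jπx/a)·sin(lπx/a) dx = 0 for j + l even and −4jla²/(π²(j² − l²)²) for j + l odd, ∫x²·sin(jπx/a)·sin(lπx/a) dx = (−1)^(j+l)·4jla³/(π²(j² − l²)²); higher powers the same way via product-to-sum and parts.
Normalization: ∫|ψ|² dx = 2.0015.
⟨x⟩ = 1.2292 and ⟨x²⟩ = 1.6533.
(Δx)² = 1.6533 − (1.2292)² = 0.14246.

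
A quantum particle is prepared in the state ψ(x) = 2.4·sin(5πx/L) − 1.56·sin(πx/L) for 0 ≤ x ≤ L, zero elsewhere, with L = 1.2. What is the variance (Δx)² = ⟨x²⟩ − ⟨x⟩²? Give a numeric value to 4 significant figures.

Compute ⟨x⟩ and ⟨x²⟩ separately, then (Δx)² = ⟨x²⟩ − ⟨x⟩².
On 0 ≤ x ≤ L (j ≠ l): ∫sin²(jπx/L) dx = L/2, ∫sin(jπx/L)·sin(lπx/L) dx = 0; diagonal moments ∫x·sin²(jπx/L) dx = L²/4, ∫x²·sin²(jπx/L) dx = L³·(1/6 − 1/(4j²π²)); cross terms ∫x·sin(jπx/L)·sin(lπx/L) dx = 0 for j + l even and −4jlL²/(π²(j² − l²)²) for j + l odd, ∫x²·sin(jπx/L)·sin(lπx/L) dx = (−1)^(j+l)·4jlL³/(π²(j² − l²)²); higher powers the same way via product-to-sum and parts.
Normalization: ∫|ψ|² dx = 4.9162.
⟨x⟩ = 0.60000 and ⟨x²⟩ = 0.44702.
(Δx)² = 0.44702 − (0.60000)² = 0.087022.

0.08702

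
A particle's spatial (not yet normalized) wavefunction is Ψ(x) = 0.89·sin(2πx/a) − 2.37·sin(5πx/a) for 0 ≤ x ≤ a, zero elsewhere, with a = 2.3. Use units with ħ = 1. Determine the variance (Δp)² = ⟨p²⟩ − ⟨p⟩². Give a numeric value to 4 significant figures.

41.80

Compute ⟨p⟩ and ⟨p²⟩ separately; (Δp)² = ⟨p²⟩ − ⟨p⟩².
d²/dx² sin(jπx/a) = −(jπ/a)²·sin(jπx/a); on 0 ≤ x ≤ a, ∫sin²(jπx/a) dx = a/2 and ∫sin(jπx/a)·sin(lπx/a) dx = 0 for j ≠ l, so only diagonal terms survive in ∫|Ψ|² and ∫Ψ·Ψ″; ∫Ψ·Ψ′ dx = [Ψ²/2] between the walls = 0.
Normalization: ∫|Ψ|² dx = 7.3704.
⟨p⟩ = 0.0000 and ⟨p²⟩ = 41.800.
(Δp)² = 41.800 − (0.0000)² = 41.800.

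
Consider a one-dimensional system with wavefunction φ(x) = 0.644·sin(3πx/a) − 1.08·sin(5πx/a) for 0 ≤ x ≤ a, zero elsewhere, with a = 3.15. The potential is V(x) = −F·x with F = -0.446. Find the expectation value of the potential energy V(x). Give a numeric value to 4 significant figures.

⟨V⟩ = ∫ V(x)·|φ|² dx / ∫|φ|² dx.
On 0 ≤ x ≤ a (j ≠ l): ∫sin²(jπx/a) dx = a/2, ∫sin(jπx/a)·sin(lπx/a) dx = 0; diagonal moments ∫x·sin²(jπx/a) dx = a²/4, ∫x²·sin²(jπx/a) dx = a³·(1/6 − 1/(4j²π²)); cross terms ∫x·sin(jπx/a)·sin(lπx/a) dx = 0 for j + l even and −4jla²/(π²(j² − l²)²) for j + l odd, ∫x²·sin(jπx/a)·sin(lπx/a) dx = (−1)^(j+l)·4jla³/(π²(j² − l²)²); higher powers the same way via product-to-sum and parts.
State is unnormalized: ∫|φ|² dx = 2.4903, and ∫φ*·V(x)·φ dx = 1.7493, so ⟨V⟩ = 1.7493 / 2.4903.
⟨V⟩ = 0.70245.

0.7025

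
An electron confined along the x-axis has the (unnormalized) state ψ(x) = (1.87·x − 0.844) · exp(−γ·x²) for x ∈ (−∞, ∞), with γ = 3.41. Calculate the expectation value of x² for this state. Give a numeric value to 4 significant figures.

0.1121

⟨x²⟩ = ∫ x²·|ψ|² dx / ∫|ψ|² dx (integrals over the domain).
Expand each integrand as polynomial × e^(−2γx²) and use ∫x^(2j)·e^(−2γx²) dx = (2j−1)!!/(4γ)^j · √(π/(2γ)), odd powers → 0; here √(π/(2γ)) = 0.67871.
State is unnormalized: ∫|ψ|² dx = 0.65747, and ∫ψ*·x²·ψ dx = 0.073715, so ⟨x²⟩ = 0.073715 / 0.65747.
⟨x²⟩ = 0.11212.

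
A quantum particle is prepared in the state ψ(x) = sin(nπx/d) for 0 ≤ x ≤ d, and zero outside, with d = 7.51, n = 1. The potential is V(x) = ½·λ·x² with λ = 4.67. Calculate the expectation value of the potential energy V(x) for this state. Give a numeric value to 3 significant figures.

⟨V⟩ = ∫ V(x)·|ψ|² dx / ∫|ψ|² dx.
With sin²θ = (1 − cos2θ)/2 on 0 ≤ x ≤ d: ∫sin²(nπx/d) dx = d/2, ∫x·sin²(nπx/d) dx = d²/4, ∫x²·sin²(nπx/d) dx = d³·(1/6 − 1/(4n²π²)); higher powers xᵏ the same way, integrating xᵏ·cos(2nπx/d) by parts.
State is unnormalized: ∫|ψ|² dx = 3.7550, and ∫ψ*·V(x)·ψ dx = 139.79, so ⟨V⟩ = 139.79 / 3.7550.
⟨V⟩ = 37.226.

37.2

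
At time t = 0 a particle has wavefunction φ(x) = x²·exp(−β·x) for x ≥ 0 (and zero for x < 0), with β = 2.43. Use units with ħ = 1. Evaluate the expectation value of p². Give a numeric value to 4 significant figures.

1.968

p² φ = −ħ² d²φ/dx²; ⟨p²⟩ = −ħ² ∫ φ*·φ'' dx / ∫|φ|² dx.
Differentiate x²·exp(−β·x) with the product rule; every integrand then reduces to terms xʲ·e^(−2βx) on [0, ∞), with ∫₀^∞ xʲ·e^(−2βx) dx = j!/(2β)^(j+1).
State is unnormalized: ∫|φ|² dx = 0.0088518, and ∫φ*·(−ħ² φ'') dx = 0.017423, so ⟨p²⟩ = 0.017423 / 0.0088518.
⟨p²⟩ = 1.9683.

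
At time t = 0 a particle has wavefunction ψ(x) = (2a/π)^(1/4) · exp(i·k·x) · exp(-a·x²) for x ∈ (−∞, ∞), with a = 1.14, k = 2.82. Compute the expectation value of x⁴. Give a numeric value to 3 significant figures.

⟨x⁴⟩ = ∫ x⁴·|ψ|² dx (integrals over the domain).
Gaussian moments: ∫x^(2j)·e^(−2ax²) dx = (2j−1)!!/(4a)^j · √(π/(2a)), odd powers integrate to 0; here √(π/(2a)) = 1.1738.
⟨x⁴⟩ = 0.14428.

0.144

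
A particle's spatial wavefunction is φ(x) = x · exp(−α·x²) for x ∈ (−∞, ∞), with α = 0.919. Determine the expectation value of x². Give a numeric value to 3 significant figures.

0.816

⟨x²⟩ = ∫ x²·|φ|² dx / ∫|φ|² dx (integrals over the domain).
Expand each integrand as polynomial × e^(−2αx²) and use ∫x^(2j)·e^(−2αx²) dx = (2j−1)!!/(4α)^j · √(π/(2α)), odd powers → 0; here √(π/(2α)) = 1.3074.
State is unnormalized: ∫|φ|² dx = 0.35565, and ∫φ*·x²·φ dx = 0.29025, so ⟨x²⟩ = 0.29025 / 0.35565.
⟨x²⟩ = 0.81610.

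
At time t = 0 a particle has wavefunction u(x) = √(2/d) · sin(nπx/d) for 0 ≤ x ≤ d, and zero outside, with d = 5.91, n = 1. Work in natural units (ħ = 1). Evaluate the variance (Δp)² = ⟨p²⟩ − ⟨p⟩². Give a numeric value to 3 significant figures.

Compute ⟨p⟩ and ⟨p²⟩ separately; (Δp)² = ⟨p²⟩ − ⟨p⟩².
d/dx sin(nπx/d) = (nπ/d)·cos(nπx/d) and d²/dx² sin(nπx/d) = −(nπ/d)²·sin(nπx/d); on 0 ≤ x ≤ d, ∫sin²(nπx/d) dx = d/2 and ∫sin(nπx/d)·cos(nπx/d) dx = 0.
⟨p⟩ = 0.0000 and ⟨p²⟩ = 0.28257.
(Δp)² = 0.28257 − (0.0000)² = 0.28257.

0.283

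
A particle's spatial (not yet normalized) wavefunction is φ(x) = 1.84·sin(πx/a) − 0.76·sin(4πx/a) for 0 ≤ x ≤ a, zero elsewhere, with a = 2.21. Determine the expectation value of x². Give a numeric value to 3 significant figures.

⟨x²⟩ = ∫ x²·|φ|² dx / ∫|φ|² dx (integrals over the domain).
On 0 ≤ x ≤ a (j ≠ l): ∫sin²(jπx/a) dx = a/2, ∫sin(jπx/a)·sin(lπx/a) dx = 0; diagonal moments ∫x·sin²(jπx/a) dx = a²/4, ∫x²·sin²(jπx/a) dx = a³·(1/6 − 1/(4j²π²)); cross terms ∫x·sin(jπx/a)·sin(lπx/a) dx = 0 for j + l even and −4jla²/(π²(j² − l²)²) for j + l odd, ∫x²·sin(jπx/a)·sin(lπx/a) dx = (−1)^(j+l)·4jla³/(π²(j² − l²)²); higher powers the same way via product-to-sum and parts.
State is unnormalized: ∫|φ|² dx = 4.3793, and ∫φ*·x²·φ dx = 6.4117, so ⟨x²⟩ = 6.4117 / 4.3793.
⟨x²⟩ = 1.4641.

1.46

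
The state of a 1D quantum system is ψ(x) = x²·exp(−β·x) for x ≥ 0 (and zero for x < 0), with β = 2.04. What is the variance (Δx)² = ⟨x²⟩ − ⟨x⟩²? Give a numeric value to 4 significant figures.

Compute ⟨x⟩ and ⟨x²⟩ separately, then (Δx)² = ⟨x²⟩ − ⟨x⟩².
Every integrand reduces to terms xʲ·e^(−2βx) on [0, ∞); use ∫₀^∞ xʲ·e^(−2βx) dx = j!/(2β)^(j+1).
Normalization: ∫|ψ|² dx = 0.021228.
⟨x⟩ = 1.2255 and ⟨x²⟩ = 1.8022.
(Δx)² = 1.8022 − (1.2255)² = 0.30037.

0.3004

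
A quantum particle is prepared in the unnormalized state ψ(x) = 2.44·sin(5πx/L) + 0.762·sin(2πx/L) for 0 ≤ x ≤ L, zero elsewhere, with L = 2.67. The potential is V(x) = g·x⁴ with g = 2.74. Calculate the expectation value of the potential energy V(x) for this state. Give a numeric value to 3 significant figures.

⟨V⟩ = ∫ V(x)·|ψ|² dx / ∫|ψ|² dx.
On 0 ≤ x ≤ L (j ≠ l): ∫sin²(jπx/L) dx = L/2, ∫sin(jπx/L)·sin(lπx/L) dx = 0; diagonal moments ∫x·sin²(jπx/L) dx = L²/4, ∫x²·sin²(jπx/L) dx = L³·(1/6 − 1/(4j²π²)); cross terms ∫x·sin(jπx/L)·sin(lπx/L) dx = 0 for j + l even and −4jlL²/(π²(j² − l²)²) for j + l odd, ∫x²·sin(jπx/L)·sin(lπx/L) dx = (−1)^(j+l)·4jlL³/(π²(j² − l²)²); higher powers the same way via product-to-sum and parts.
State is unnormalized: ∫|ψ|² dx = 8.7232, and ∫ψ*·V(x)·ψ dx = 212.47, so ⟨V⟩ = 212.47 / 8.7232.
⟨V⟩ = 24.357.

24.4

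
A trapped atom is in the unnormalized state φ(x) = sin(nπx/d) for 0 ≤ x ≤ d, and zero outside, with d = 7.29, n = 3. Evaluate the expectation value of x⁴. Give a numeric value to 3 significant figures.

534.

⟨x⁴⟩ = ∫ x⁴·|φ|² dx / ∫|φ|² dx (integrals over the domain).
With sin²θ = (1 − cos2θ)/2 on 0 ≤ x ≤ d: ∫sin²(nπx/d) dx = d/2, ∫x·sin²(nπx/d) dx = d²/4, ∫x²·sin²(nπx/d) dx = d³·(1/6 − 1/(4n²π²)); higher powers xᵏ the same way, integrating xᵏ·cos(2nπx/d) by parts.
State is unnormalized: ∫|φ|² dx = 3.6450, and ∫φ*·x⁴·φ dx = 1945.0, so ⟨x⁴⟩ = 1945.0 / 3.6450.
⟨x⁴⟩ = 533.60.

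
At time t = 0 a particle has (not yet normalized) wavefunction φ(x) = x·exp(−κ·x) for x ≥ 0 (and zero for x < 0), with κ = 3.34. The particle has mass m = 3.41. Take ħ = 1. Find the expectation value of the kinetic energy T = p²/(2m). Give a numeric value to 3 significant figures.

T = −(ħ²/2m) d²/dx², so ⟨T⟩ = −(ħ²/2m) ∫ φ*·φ'' dx / ∫|φ|² dx; with m = 3.41.
Differentiate x·exp(−κ·x) with the product rule; every integrand then reduces to terms xʲ·e^(−2κx) on [0, ∞), with ∫₀^∞ xʲ·e^(−2κx) dx = j!/(2κ)^(j+1).
State is unnormalized: ∫|φ|² dx = 0.0067097, and ∫φ*·(−ħ²/2m · φ'') dx = 0.010975, so ⟨T⟩ = 0.010975 / 0.0067097.
⟨T⟩ = 1.6357.

1.64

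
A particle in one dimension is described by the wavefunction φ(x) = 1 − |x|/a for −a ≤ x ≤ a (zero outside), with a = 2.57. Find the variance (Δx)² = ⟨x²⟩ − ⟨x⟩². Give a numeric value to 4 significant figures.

0.6605

Compute ⟨x⟩ and ⟨x²⟩ separately, then (Δx)² = ⟨x²⟩ − ⟨x⟩².
φ is even, so ∫ over [−a, a] = 2∫₀ᵃ with φ = 1 − x/a there: ∫₀ᵃ (1 − x/a)² dx = a/3, ∫₀ᵃ x²(1 − x/a)² dx = a³/30, ∫₀ᵃ x⁴(1 − x/a)² dx = a⁵/105.
Normalization: ∫|φ|² dx = 1.7133.
⟨x⟩ = 0.0000 and ⟨x²⟩ = 0.66049.
(Δx)² = 0.66049 − (0.0000)² = 0.66049.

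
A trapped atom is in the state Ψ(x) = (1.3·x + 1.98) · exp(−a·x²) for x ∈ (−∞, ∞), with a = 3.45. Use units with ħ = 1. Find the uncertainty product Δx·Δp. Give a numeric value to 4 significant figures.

0.5001

Δx = √(⟨x²⟩−⟨x⟩²), Δp = √(⟨p²⟩−⟨p⟩²).
Expand each integrand as polynomial × e^(−2ax²) and use ∫x^(2j)·e^(−2ax²) dx = (2j−1)!!/(4a)^j · √(π/(2a)), odd powers → 0; here √(π/(2a)) = 0.67476. Differentiate with the product rule, d/dx e^(−ax²) = −2ax·e^(−ax²).
Normalization: ∫|Ψ|² dx = 2.7280.
⟨x⟩ = 0.092272, ⟨x²⟩ = 0.076854 ⇒ Δx = 0.26142.
⟨p⟩ = 0.0000, ⟨p²⟩ = 3.6590 ⇒ Δp = 1.9129.
Δx·Δp = 0.50006.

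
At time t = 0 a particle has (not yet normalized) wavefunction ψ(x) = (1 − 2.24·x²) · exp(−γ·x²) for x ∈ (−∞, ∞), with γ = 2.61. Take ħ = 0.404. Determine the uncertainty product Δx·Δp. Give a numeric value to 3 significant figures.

0.239

Δx = √(⟨x²⟩−⟨x⟩²), Δp = √(⟨p²⟩−⟨p⟩²).
Expand each integrand as polynomial × e^(−2γx²) and use ∫x^(2j)·e^(−2γx²) dx = (2j−1)!!/(4γ)^j · √(π/(2γ)), odd powers → 0; here √(π/(2γ)) = 0.77578. Differentiate with the product rule, d/dx e^(−γx²) = −2γx·e^(−γx²).
Normalization: ∫|ψ|² dx = 0.55002.
⟨x⟩ = 0.0000, ⟨x²⟩ = 0.054470 ⇒ Δx = 0.23339.
⟨p⟩ = 0.0000, ⟨p²⟩ = 1.0523 ⇒ Δp = 1.0258.
Δx·Δp = 0.23941.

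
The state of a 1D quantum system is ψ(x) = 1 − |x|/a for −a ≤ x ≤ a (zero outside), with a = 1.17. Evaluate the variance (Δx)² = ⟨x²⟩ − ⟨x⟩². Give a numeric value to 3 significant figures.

0.137

Compute ⟨x⟩ and ⟨x²⟩ separately, then (Δx)² = ⟨x²⟩ − ⟨x⟩².
ψ is even, so ∫ over [−a, a] = 2∫₀ᵃ with ψ = 1 − x/a there: ∫₀ᵃ (1 − x/a)² dx = a/3, ∫₀ᵃ x²(1 − x/a)² dx = a³/30, ∫₀ᵃ x⁴(1 − x/a)² dx = a⁵/105.
Normalization: ∫|ψ|² dx = 0.78000.
⟨x⟩ = 0.0000 and ⟨x²⟩ = 0.13689.
(Δx)² = 0.13689 − (0.0000)² = 0.13689.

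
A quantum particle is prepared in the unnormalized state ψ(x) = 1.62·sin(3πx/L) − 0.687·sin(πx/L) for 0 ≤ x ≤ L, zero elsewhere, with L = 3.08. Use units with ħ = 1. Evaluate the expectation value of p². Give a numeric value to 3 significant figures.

p² ψ = −ħ² d²ψ/dx²; ⟨p²⟩ = −ħ² ∫ ψ*·ψ'' dx / ∫|ψ|² dx.
d²/dx² sin(jπx/L) = −(jπ/L)²·sin(jπx/L); on 0 ≤ x ≤ L, ∫sin²(jπx/L) dx = L/2 and ∫sin(jπx/L)·sin(lπx/L) dx = 0 for j ≠ l, so only diagonal terms survive in ∫|ψ|² and ∫ψ·ψ″; ∫ψ·ψ′ dx = [ψ²/2] between the walls = 0.
State is unnormalized: ∫|ψ|² dx = 4.7684, and ∫ψ*·(−ħ² ψ'') dx = 38.600, so ⟨p²⟩ = 38.600 / 4.7684.
⟨p²⟩ = 8.0949.

8.09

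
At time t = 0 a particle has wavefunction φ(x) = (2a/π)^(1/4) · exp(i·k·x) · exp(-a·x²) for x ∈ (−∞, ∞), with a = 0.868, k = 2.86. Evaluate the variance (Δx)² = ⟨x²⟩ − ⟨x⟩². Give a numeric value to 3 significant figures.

0.288

Compute ⟨x⟩ and ⟨x²⟩ separately, then (Δx)² = ⟨x²⟩ − ⟨x⟩².
Gaussian moments: ∫x^(2j)·e^(−2ax²) dx = (2j−1)!!/(4a)^j · √(π/(2a)), odd powers integrate to 0; here √(π/(2a)) = 1.3452.
⟨x⟩ = 0.0000 and ⟨x²⟩ = 0.28802.
(Δx)² = 0.28802 − (0.0000)² = 0.28802.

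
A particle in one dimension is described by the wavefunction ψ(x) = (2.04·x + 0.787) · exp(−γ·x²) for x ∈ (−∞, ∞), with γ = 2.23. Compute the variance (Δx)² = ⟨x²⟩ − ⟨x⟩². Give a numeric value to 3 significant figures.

0.0986

Compute ⟨x⟩ and ⟨x²⟩ separately, then (Δx)² = ⟨x²⟩ − ⟨x⟩².
Expand each integrand as polynomial × e^(−2γx²) and use ∫x^(2j)·e^(−2γx²) dx = (2j−1)!!/(4γ)^j · √(π/(2γ)), odd powers → 0; here √(π/(2γ)) = 0.83928.
Normalization: ∫|ψ|² dx = 0.91139.
⟨x⟩ = 0.33149 and ⟨x²⟩ = 0.20844.
(Δx)² = 0.20844 − (0.33149)² = 0.098551.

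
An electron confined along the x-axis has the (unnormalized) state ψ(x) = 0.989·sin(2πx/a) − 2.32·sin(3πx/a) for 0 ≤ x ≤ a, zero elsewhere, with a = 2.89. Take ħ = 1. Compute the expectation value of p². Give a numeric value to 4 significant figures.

9.727

p² ψ = −ħ² d²ψ/dx²; ⟨p²⟩ = −ħ² ∫ ψ*·ψ'' dx / ∫|ψ|² dx.
d²/dx² sin(jπx/a) = −(jπ/a)²·sin(jπx/a); on 0 ≤ x ≤ a, ∫sin²(jπx/a) dx = a/2 and ∫sin(jπx/a)·sin(lπx/a) dx = 0 for j ≠ l, so only diagonal terms survive in ∫|ψ|² and ∫ψ·ψ″; ∫ψ·ψ′ dx = [ψ²/2] between the walls = 0.
State is unnormalized: ∫|ψ|² dx = 9.1910, and ∫ψ*·(−ħ² ψ'') dx = 89.397, so ⟨p²⟩ = 89.397 / 9.1910.
⟨p²⟩ = 9.7266.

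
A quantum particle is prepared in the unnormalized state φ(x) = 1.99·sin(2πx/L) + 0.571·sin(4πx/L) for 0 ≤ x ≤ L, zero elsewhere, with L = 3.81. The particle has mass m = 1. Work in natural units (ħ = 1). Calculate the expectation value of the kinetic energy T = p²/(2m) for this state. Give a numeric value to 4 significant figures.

T = −(ħ²/2m) d²/dx², so ⟨T⟩ = −(ħ²/2m) ∫ φ*·φ'' dx / ∫|φ|² dx; with m = 1.
d²/dx² sin(jπx/L) = −(jπ/L)²·sin(jπx/L); on 0 ≤ x ≤ L, ∫sin²(jπx/L) dx = L/2 and ∫sin(jπx/L)·sin(lπx/L) dx = 0 for j ≠ l, so only diagonal terms survive in ∫|φ|² and ∫φ·φ″; ∫φ·φ′ dx = [φ²/2] between the walls = 0.
State is unnormalized: ∫|φ|² dx = 8.1651, and ∫φ*·(−ħ²/2m · φ'') dx = 13.637, so ⟨T⟩ = 13.637 / 8.1651.
⟨T⟩ = 1.6701.

1.670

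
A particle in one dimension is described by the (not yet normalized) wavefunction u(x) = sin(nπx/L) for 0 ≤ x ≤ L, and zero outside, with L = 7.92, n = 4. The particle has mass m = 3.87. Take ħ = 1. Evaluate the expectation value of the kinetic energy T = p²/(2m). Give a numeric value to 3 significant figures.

T = −(ħ²/2m) d²/dx², so ⟨T⟩ = −(ħ²/2m) ∫ u*·u'' dx / ∫|u|² dx; with m = 3.87.
d/dx sin(nπx/L) = (nπ/L)·cos(nπx/L) and d²/dx² sin(nπx/L) = −(nπ/L)²·sin(nπx/L); on 0 ≤ x ≤ L, ∫sin²(nπx/L) dx = L/2 and ∫sin(nπx/L)·cos(nπx/L) dx = 0.
State is unnormalized: ∫|u|² dx = 3.9600, and ∫u*·(−ħ²/2m · u'') dx = 1.2880, so ⟨T⟩ = 1.2880 / 3.9600.
⟨T⟩ = 0.32526.

0.325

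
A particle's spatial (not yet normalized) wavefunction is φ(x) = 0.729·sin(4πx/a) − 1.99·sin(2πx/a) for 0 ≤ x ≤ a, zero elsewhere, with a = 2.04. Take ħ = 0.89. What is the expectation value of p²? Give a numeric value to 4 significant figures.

10.18

p² φ = −ħ² d²φ/dx²; ⟨p²⟩ = −ħ² ∫ φ*·φ'' dx / ∫|φ|² dx.
d²/dx² sin(jπx/a) = −(jπ/a)²·sin(jπx/a); on 0 ≤ x ≤ a, ∫sin²(jπx/a) dx = a/2 and ∫sin(jπx/a)·sin(lπx/a) dx = 0 for j ≠ l, so only diagonal terms survive in ∫|φ|² and ∫φ·φ″; ∫φ·φ′ dx = [φ²/2] between the walls = 0.
State is unnormalized: ∫|φ|² dx = 4.5814, and ∫φ*·(−ħ² φ'') dx = 46.645, so ⟨p²⟩ = 46.645 / 4.5814.
⟨p²⟩ = 10.181.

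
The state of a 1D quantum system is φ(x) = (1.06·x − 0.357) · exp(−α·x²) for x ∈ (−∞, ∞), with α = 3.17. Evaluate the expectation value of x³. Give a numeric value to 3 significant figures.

⟨x³⟩ = ∫ x³·|φ|² dx / ∫|φ|² dx (integrals over the domain).
Expand each integrand as polynomial × e^(−2αx²) and use ∫x^(2j)·e^(−2αx²) dx = (2j−1)!!/(4α)^j · √(π/(2α)), odd powers → 0; here √(π/(2α)) = 0.70393.
State is unnormalized: ∫|φ|² dx = 0.15209, and ∫φ*·x³·φ dx = -0.0099407, so ⟨x³⟩ = -0.0099407 / 0.15209.
⟨x³⟩ = -0.065360.

-0.0654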